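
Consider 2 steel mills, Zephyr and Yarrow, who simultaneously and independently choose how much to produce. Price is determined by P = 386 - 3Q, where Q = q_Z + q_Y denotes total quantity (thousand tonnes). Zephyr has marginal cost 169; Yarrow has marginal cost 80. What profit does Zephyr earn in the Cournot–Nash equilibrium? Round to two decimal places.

606.81

Zephyr's profit: π_Z = (386 - 3Q)q_Z - (169q_Z). Setting ∂π_Z/∂q_Z = 0: 217 - 6q_Z - 3(q_Y) = 0.
Yarrow's first-order condition: 306 - 6q_Y - 3(q_Z) = 0.
Rearranging gives the reaction functions q_Z = (217 - 3q_Y)/6 and q_Y = (306 - 3q_Z)/6.
Substituting one into the other gives q_Z = 128/9 and q_Y = 395/9.
Price P = 386 - 3·(523/9) = 635/3.
Zephyr's profit: (635/3 - 169)·(128/9) = 606.8148.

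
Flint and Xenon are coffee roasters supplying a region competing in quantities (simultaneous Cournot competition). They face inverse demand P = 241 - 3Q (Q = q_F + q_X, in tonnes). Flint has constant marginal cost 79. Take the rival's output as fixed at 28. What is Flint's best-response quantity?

13

With the rival's output fixed at 28, Flint's profit is π_F = (241 - 3·28 - 3q_F)q_F - (79q_F) = (157 - 3q_F)q_F - (79q_F).
∂π_F/∂q_F = 78 - 6q_F = 0, so q_F = 13.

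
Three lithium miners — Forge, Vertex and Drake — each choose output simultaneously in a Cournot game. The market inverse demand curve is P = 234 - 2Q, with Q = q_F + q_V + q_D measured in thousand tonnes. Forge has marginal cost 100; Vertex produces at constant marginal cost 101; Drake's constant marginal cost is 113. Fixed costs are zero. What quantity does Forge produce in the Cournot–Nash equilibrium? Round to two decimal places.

18.50

Forge's profit: π_F = (234 - 2Q)q_F - (100q_F). Setting ∂π_F/∂q_F = 0: 134 - 4q_F - 2(q_V + q_D) = 0.
Vertex's first-order condition: 133 - 4q_V - 2(q_F + q_D) = 0.
Drake's first-order condition: 121 - 4q_D - 2(q_F + q_V) = 0.
Adding the 3 conditions: 388 − 4Q − 4Q = 0, i.e. Q = 97/2.
Back-substituting: q_F = (134 − 97)/2 = 37/2, q_V = (133 − 97)/2 = 18, q_D = (121 − 97)/2 = 12.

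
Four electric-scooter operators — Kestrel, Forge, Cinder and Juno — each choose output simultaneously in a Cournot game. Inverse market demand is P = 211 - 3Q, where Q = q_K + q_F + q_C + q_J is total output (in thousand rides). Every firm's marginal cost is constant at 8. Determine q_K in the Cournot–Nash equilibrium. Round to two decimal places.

A representative firm's profit is π_i = q_i(211 - 3Q) - 8q_i.
Setting ∂π_i/∂q_i = 0 with rivals' quantities fixed: 203 - 6q_i - 3·Σ_{j≠i} q_j = 0.
By symmetry each firm produces the same amount; substituting Σ_{j≠i} q_j = 3q_i yields q_i = 203/15.

13.53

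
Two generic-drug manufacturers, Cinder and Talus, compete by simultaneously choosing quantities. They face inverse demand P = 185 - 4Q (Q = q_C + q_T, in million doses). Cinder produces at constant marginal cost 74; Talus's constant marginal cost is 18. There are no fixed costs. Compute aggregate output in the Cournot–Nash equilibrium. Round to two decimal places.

Cinder's profit: π_C = (185 - 4Q)q_C - (74q_C). Setting ∂π_C/∂q_C = 0: 111 - 8q_C - 4(q_T) = 0.
Talus's first-order condition: 167 - 8q_T - 4(q_C) = 0.
Best responses: q_C = (111 - 4q_T)/8, q_T = (167 - 4q_C)/8.
Substituting one into the other gives q_C = 55/12 and q_T = 223/12.
Total output Q = 55/12 + 223/12 = 139/6.

23.17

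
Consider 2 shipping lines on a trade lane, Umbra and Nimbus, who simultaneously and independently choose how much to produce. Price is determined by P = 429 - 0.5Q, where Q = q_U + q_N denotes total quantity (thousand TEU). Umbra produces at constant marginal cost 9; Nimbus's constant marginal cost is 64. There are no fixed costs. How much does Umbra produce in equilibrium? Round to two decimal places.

Umbra's profit: π_U = (429 - 0.5Q)q_U - (9q_U). Setting ∂π_U/∂q_U = 0: 420 - q_U - (1/2)(q_N) = 0.
Nimbus's profit: π_N = (429 - 0.5Q)q_N - (64q_N). Setting ∂π_N/∂q_N = 0: 365 - q_N - (1/2)(q_U) = 0.
Best responses: q_U = (420 - (1/2)q_N), q_N = (365 - (1/2)q_U).
Substituting one into the other gives q_U = 950/3 and q_N = 620/3.

316.67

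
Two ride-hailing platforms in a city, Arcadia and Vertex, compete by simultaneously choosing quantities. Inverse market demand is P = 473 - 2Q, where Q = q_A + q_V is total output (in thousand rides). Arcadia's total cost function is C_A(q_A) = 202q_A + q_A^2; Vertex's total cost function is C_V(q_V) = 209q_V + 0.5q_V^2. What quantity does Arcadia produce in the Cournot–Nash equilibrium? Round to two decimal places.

31.81

Arcadia's profit: π_A = (473 - 2Q)q_A - (202q_A + q_A²). Setting ∂π_A/∂q_A = 0: 271 - 6q_A - 2(q_V) = 0.
Vertex's first-order condition: 264 - 5q_V - 2(q_A) = 0.
Rearranging gives the reaction functions q_A = (271 - 2q_V)/6 and q_V = (264 - 2q_A)/5.
Substituting one into the other gives q_A = 827/26 and q_V = 521/13.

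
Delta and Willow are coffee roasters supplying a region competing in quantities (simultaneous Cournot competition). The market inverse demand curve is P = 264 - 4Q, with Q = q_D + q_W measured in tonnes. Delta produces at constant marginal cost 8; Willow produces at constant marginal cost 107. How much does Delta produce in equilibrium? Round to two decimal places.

Delta's profit: π_D = (264 - 4Q)q_D - (8q_D). Setting ∂π_D/∂q_D = 0: 256 - 8q_D - 4(q_W) = 0.
Willow's first-order condition: 157 - 8q_W - 4(q_D) = 0.
Rearranging gives the reaction functions q_D = (256 - 4q_W)/8 and q_W = (157 - 4q_D)/8.
Substituting one into the other gives q_D = 355/12 and q_W = 29/6.

29.58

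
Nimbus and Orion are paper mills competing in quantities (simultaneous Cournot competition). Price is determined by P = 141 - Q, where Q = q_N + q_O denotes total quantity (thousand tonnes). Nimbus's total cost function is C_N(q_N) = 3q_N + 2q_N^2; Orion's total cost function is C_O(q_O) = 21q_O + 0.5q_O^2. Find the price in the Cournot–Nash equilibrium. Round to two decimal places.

89.47

Nimbus's profit: π_N = (141 - Q)q_N - (3q_N + 2q_N²). Setting ∂π_N/∂q_N = 0: 138 - 6q_N - (q_O) = 0.
Orion's first-order condition: 120 - 3q_O - (q_N) = 0.
Rearranging gives the reaction functions q_N = (138 - q_O)/6 and q_O = (120 - q_N)/3.
Solving the pair: q_N = 294/17, q_O = 582/17.
Total output Q = 876/17, so price P = 141 - 876/17 = 1521/17.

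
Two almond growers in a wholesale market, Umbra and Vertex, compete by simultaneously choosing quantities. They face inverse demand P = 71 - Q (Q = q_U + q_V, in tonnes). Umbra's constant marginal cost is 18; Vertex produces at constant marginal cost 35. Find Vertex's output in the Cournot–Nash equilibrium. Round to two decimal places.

6.33

Umbra's profit: π_U = (71 - Q)q_U - (18q_U). Setting ∂π_U/∂q_U = 0: 53 - 2q_U - (q_V) = 0.
Vertex's first-order condition: 36 - 2q_V - (q_U) = 0.
Best responses: q_U = (53 - q_V)/2, q_V = (36 - q_U)/2.
Substituting one into the other gives q_U = 70/3 and q_V = 19/3.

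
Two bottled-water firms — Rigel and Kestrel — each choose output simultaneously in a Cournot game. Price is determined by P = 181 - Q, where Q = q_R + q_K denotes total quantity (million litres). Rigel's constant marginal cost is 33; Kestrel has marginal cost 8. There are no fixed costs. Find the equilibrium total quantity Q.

107

Rigel's profit: π_R = (181 - Q)q_R - (33q_R). Setting ∂π_R/∂q_R = 0: 148 - 2q_R - (q_K) = 0.
Kestrel's profit: π_K = (181 - Q)q_K - (8q_K). Setting ∂π_K/∂q_K = 0: 173 - 2q_K - (q_R) = 0.
Rearranging gives the reaction functions q_R = (148 - q_K)/2 and q_K = (173 - q_R)/2.
Solving the pair: q_R = 41, q_K = 66.
Total output Q = 41 + 66 = 107.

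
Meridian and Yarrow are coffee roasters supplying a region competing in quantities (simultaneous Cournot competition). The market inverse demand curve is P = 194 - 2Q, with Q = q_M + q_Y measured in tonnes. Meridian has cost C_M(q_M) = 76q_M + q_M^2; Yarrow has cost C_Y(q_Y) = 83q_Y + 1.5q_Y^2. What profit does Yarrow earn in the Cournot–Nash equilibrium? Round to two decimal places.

448.16

Meridian's profit: π_M = (194 - 2Q)q_M - (76q_M + q_M²). Setting ∂π_M/∂q_M = 0: 118 - 6q_M - 2(q_Y) = 0.
Yarrow's profit: π_Y = (194 - 2Q)q_Y - (83q_Y + (3/2)q_Y²). Setting ∂π_Y/∂q_Y = 0: 111 - 7q_Y - 2(q_M) = 0.
Rearranging gives the reaction functions q_M = (118 - 2q_Y)/6 and q_Y = (111 - 2q_M)/7.
Substituting one into the other gives q_M = 302/19 and q_Y = 215/19.
Price P = 194 - 2·(517/19) = 139.5789.
Yarrow's profit: 139.5789·(215/19) - 83·(215/19) - (3/2)(215/19)² = 448.1648.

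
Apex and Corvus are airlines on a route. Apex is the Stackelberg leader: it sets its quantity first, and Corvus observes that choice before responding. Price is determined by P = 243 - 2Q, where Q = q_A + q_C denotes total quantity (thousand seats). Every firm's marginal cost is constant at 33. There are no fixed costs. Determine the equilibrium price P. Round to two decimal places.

Solve by backward induction. Given q_A, the follower Corvus maximises π_C = (243 - 2q_A - 2q_C)q_C - 33q_C.
Setting the follower's marginal profit to zero, 210 - 2q_A - 4q_C = 0, i.e. q_C = (210 - 2q_A)/4.
The leader anticipates this reaction. Substituting into P = 243 - 2Q gives P = 138 - q_A, so π_A = (138 - q_A)q_A - 33q_A.
Maximising: ∂π_A/∂q_A = 105 - 2q_A = 0, giving q_A = 105/2.
Then q_C = (210 - 2·(105/2))/4 = 105/4.
Total output Q = 315/4, so price P = 243 - 2·(315/4) = 171/2.

85.50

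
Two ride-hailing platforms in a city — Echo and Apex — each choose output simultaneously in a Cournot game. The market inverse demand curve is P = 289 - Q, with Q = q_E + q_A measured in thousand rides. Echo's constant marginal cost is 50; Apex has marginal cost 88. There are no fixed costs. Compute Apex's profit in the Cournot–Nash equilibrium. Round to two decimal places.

2952.11

Echo's profit: π_E = (289 - Q)q_E - (50q_E). Setting ∂π_E/∂q_E = 0: 239 - 2q_E - (q_A) = 0.
Apex's first-order condition: 201 - 2q_A - (q_E) = 0.
Best responses: q_E = (239 - q_A)/2, q_A = (201 - q_E)/2.
Substituting one into the other gives q_E = 277/3 and q_A = 163/3.
Price P = 289 - 440/3 = 427/3.
Apex's profit: (427/3 - 88)·(163/3) = 2952.1111.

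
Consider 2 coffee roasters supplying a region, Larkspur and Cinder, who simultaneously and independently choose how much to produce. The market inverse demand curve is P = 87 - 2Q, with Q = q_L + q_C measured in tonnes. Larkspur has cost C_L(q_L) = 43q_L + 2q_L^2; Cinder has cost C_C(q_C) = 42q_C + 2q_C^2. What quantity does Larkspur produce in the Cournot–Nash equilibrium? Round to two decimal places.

Larkspur's profit: π_L = (87 - 2Q)q_L - (43q_L + 2q_L²). Setting ∂π_L/∂q_L = 0: 44 - 8q_L - 2(q_C) = 0.
Cinder's first-order condition: 45 - 8q_C - 2(q_L) = 0.
So q_L = (44 - 2q_C)/8 and q_C = (45 - 2q_L)/8.
Solving the pair: q_L = 131/30, q_C = 68/15.

4.37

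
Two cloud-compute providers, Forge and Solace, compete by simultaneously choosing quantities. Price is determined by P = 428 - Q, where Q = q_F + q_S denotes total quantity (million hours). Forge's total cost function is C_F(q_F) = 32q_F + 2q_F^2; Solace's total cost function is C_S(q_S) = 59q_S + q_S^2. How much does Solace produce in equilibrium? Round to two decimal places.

79.04

Forge's profit: π_F = (428 - Q)q_F - (32q_F + 2q_F²). Setting ∂π_F/∂q_F = 0: 396 - 6q_F - (q_S) = 0.
Solace's first-order condition: 369 - 4q_S - (q_F) = 0.
So q_F = (396 - q_S)/6 and q_S = (369 - q_F)/4.
Substituting one into the other gives q_F = 1215/23 and q_S = 1818/23.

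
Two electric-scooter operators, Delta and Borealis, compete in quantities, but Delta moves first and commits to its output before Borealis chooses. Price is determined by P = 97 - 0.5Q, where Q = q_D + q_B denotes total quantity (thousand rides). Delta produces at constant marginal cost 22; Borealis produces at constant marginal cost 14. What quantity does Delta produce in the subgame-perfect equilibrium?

The follower Borealis best-responds to any q_D: π_B = (97 - 0.5Q)q_B - 14q_B.
∂π_B/∂q_B = 83 - (1/2)q_D - q_B = 0 gives the reaction function q_B = (83 - (1/2)q_D).
The leader anticipates this reaction. Substituting into P = 97 - 0.5Q gives P = 111/2 - (1/4)q_D, so π_D = (111/2 - (1/4)q_D)q_D - 22q_D.
Leader FOC: 67/2 - (1/2)q_D = 0, so q_D = 67.
Then q_B = (83 - (1/2)·67) = 99/2.

67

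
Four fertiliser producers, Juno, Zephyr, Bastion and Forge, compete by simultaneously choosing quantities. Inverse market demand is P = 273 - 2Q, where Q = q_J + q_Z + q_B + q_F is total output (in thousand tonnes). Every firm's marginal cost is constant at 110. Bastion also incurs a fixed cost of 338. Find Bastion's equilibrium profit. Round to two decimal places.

193.38

A representative firm's profit is π_i = q_i(273 - 2Q) - 110q_i.
First-order condition (treating rivals' output as given): 163 - 4q_i - 2·Σ_{j≠i} q_j = 0.
With identical firms every q_j equals q_i, so Σ_{j≠i} q_j = 3q_i and 163 = 10q_i, giving q_i = 163/10.
Price P = 273 - 2·(326/5) = 713/5.
Bastion's profit: (713/5 - 110)·(163/10) - 338 = 193.3800.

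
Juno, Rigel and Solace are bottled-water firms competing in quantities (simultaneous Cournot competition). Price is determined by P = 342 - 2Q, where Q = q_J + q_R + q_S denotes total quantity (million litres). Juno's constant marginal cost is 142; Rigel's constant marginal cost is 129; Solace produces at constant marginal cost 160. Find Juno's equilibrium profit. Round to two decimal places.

1313.28

Juno's profit: π_J = (342 - 2Q)q_J - (142q_J). Setting ∂π_J/∂q_J = 0: 200 - 4q_J - 2(q_R + q_S) = 0.
Rigel's profit: π_R = (342 - 2Q)q_R - (129q_R). Setting ∂π_R/∂q_R = 0: 213 - 4q_R - 2(q_J + q_S) = 0.
Solace's first-order condition: 182 - 4q_S - 2(q_J + q_R) = 0.
Adding the 3 first-order conditions: 595 − 8Q = 0, so Q = 595/8.
Back-substituting: q_J = (200 − 595/4)/2 = 205/8, q_R = (213 − 595/4)/2 = 257/8, q_S = (182 − 595/4)/2 = 133/8.
Price P = 342 - 2·(595/8) = 773/4.
Juno's profit: (773/4 - 142)·(205/8) = 1313.2813.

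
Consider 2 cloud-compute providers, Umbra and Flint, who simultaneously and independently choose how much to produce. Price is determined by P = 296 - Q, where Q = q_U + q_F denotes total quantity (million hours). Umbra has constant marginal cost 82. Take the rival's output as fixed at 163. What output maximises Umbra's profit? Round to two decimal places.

With the rival's output fixed at 163, Umbra's profit is π_U = (296 - 163 - q_U)q_U - (82q_U) = (133 - q_U)q_U - (82q_U).
∂π_U/∂q_U = 51 - 2q_U = 0, so q_U = 51/2.

25.50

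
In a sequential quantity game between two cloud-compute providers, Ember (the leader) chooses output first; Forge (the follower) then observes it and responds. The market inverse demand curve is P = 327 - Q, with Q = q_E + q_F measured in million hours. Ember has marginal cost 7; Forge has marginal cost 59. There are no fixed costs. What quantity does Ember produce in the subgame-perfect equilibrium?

The follower Forge best-responds to any q_E: π_F = (327 - Q)q_F - 59q_F.
∂π_F/∂q_F = 268 - q_E - 2q_F = 0 gives the reaction function q_F = (268 - q_E)/2.
The leader anticipates this reaction. Substituting into P = 327 - Q gives P = 193 - (1/2)q_E, so π_E = (193 - (1/2)q_E)q_E - 7q_E.
The leader's first-order condition 186 - q_E = 0 yields q_E = 186.
Then q_F = (268 - 186)/2 = 41.

186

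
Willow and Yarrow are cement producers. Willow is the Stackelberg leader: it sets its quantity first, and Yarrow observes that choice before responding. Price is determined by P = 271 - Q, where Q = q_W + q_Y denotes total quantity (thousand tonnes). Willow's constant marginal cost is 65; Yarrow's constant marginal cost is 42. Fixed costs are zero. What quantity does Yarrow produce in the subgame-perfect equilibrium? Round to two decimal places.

Solve by backward induction. Given q_W, the follower Yarrow maximises π_Y = (271 - q_W - q_Y)q_Y - 42q_Y.
∂π_Y/∂q_Y = 229 - q_W - 2q_Y = 0 gives the reaction function q_Y = (229 - q_W)/2.
The leader anticipates this reaction. Substituting into P = 271 - Q gives P = 313/2 - (1/2)q_W, so π_W = (313/2 - (1/2)q_W)q_W - 65q_W.
Leader FOC: 183/2 - q_W = 0, so q_W = 183/2.
Then q_Y = (229 - 183/2)/2 = 275/4.

68.75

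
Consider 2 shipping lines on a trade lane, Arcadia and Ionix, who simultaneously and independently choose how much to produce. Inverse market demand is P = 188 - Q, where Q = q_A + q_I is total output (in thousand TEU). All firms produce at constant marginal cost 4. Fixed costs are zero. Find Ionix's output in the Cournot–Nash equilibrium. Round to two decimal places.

61.33

Each firm earns π_i = (188 - Q)q_i - 4q_i.
First-order condition (treating rivals' output as given): 184 - 2q_i - q_j = 0.
With identical firms every q_j equals q_i, so q_j = q_i and 184 = 3q_i, giving q_i = 184/3.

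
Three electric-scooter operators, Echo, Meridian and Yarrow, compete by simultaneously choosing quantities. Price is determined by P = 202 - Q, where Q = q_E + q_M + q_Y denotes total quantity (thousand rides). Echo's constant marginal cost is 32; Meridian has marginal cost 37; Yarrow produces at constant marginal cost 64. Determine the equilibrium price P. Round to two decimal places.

83.75

Echo's profit: π_E = (202 - Q)q_E - (32q_E). Setting ∂π_E/∂q_E = 0: 170 - 2q_E - (q_M + q_Y) = 0.
Meridian's profit: π_M = (202 - Q)q_M - (37q_M). Setting ∂π_M/∂q_M = 0: 165 - 2q_M - (q_E + q_Y) = 0.
Yarrow's profit: π_Y = (202 - Q)q_Y - (64q_Y). Setting ∂π_Y/∂q_Y = 0: 138 - 2q_Y - (q_E + q_M) = 0.
Adding the 3 first-order conditions: 473 − 4Q = 0, so Q = 473/4.
Back-substituting: q_E = (170 − 473/4) = 207/4, q_M = (165 − 473/4) = 187/4, q_Y = (138 − 473/4) = 79/4.
Total output Q = 473/4, so price P = 202 - 473/4 = 335/4.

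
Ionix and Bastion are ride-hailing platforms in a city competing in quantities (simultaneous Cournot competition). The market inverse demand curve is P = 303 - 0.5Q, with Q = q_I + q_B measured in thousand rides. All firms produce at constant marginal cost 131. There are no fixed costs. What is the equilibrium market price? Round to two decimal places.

A representative firm's profit is π_i = q_i(303 - 0.5Q) - 131q_i.
First-order condition (treating rivals' output as given): 172 - q_i - (1/2)q_j = 0.
By symmetry each firm produces the same amount; substituting q_j = q_i yields q_i = 172/(3/2) = 344/3.
Total output Q = 688/3, so price P = 303 - (1/2)·(688/3) = 565/3.

188.33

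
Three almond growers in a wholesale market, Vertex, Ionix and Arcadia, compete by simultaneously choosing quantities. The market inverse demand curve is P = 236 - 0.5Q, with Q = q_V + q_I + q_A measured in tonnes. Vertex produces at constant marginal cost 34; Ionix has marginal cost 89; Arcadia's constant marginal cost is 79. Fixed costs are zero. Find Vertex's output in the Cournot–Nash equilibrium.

151

Vertex's profit: π_V = (236 - 0.5Q)q_V - (34q_V). Setting ∂π_V/∂q_V = 0: 202 - q_V - (1/2)(q_I + q_A) = 0.
Ionix's profit: π_I = (236 - 0.5Q)q_I - (89q_I). Setting ∂π_I/∂q_I = 0: 147 - q_I - (1/2)(q_V + q_A) = 0.
Arcadia's first-order condition: 157 - q_A - (1/2)(q_V + q_I) = 0.
Adding the 3 first-order conditions: 506 − 2Q = 0, so Q = 253.
Back-substituting: q_V = (202 − 253/2)/(1/2) = 151, q_I = (147 − 253/2)/(1/2) = 41, q_A = (157 − 253/2)/(1/2) = 61.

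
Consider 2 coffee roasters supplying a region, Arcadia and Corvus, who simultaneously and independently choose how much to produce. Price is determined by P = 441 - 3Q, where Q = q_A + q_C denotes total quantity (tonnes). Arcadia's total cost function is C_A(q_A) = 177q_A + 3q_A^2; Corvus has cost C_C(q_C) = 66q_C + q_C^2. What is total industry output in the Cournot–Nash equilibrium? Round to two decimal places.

Arcadia's profit: π_A = (441 - 3Q)q_A - (177q_A + 3q_A²). Setting ∂π_A/∂q_A = 0: 264 - 12q_A - 3(q_C) = 0.
Corvus's profit: π_C = (441 - 3Q)q_C - (66q_C + q_C²). Setting ∂π_C/∂q_C = 0: 375 - 8q_C - 3(q_A) = 0.
So q_A = (264 - 3q_C)/12 and q_C = (375 - 3q_A)/8.
Solving the pair: q_A = 329/29, q_C = 1236/29.
Total output Q = 329/29 + 1236/29 = 1565/29.

53.97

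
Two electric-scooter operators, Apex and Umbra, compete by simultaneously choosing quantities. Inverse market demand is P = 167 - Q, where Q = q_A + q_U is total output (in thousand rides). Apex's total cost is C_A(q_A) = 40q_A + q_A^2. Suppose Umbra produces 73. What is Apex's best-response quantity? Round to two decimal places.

13.50

With the rival's output fixed at 73, Apex's profit is π_A = (167 - 73 - q_A)q_A - (40q_A + q_A²) = (94 - q_A)q_A - (40q_A + q_A²).
∂π_A/∂q_A = 54 - 4q_A = 0, so q_A = 27/2.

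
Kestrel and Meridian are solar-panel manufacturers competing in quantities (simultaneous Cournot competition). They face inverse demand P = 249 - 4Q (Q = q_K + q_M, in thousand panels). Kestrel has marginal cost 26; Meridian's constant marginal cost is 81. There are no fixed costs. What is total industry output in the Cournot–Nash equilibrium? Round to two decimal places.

Kestrel's profit: π_K = (249 - 4Q)q_K - (26q_K). Setting ∂π_K/∂q_K = 0: 223 - 8q_K - 4(q_M) = 0.
Meridian's profit: π_M = (249 - 4Q)q_M - (81q_M). Setting ∂π_M/∂q_M = 0: 168 - 8q_M - 4(q_K) = 0.
Rearranging gives the reaction functions q_K = (223 - 4q_M)/8 and q_M = (168 - 4q_K)/8.
Substituting one into the other gives q_K = 139/6 and q_M = 113/12.
Total output Q = 139/6 + 113/12 = 391/12.

32.58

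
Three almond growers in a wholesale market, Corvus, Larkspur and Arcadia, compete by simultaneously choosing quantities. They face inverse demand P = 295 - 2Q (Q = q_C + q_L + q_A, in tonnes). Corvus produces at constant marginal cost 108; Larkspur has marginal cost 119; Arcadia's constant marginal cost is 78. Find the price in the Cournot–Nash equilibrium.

Corvus's profit: π_C = (295 - 2Q)q_C - (108q_C). Setting ∂π_C/∂q_C = 0: 187 - 4q_C - 2(q_L + q_A) = 0.
Larkspur's first-order condition: 176 - 4q_L - 2(q_C + q_A) = 0.
Arcadia's profit: π_A = (295 - 2Q)q_A - (78q_A). Setting ∂π_A/∂q_A = 0: 217 - 4q_A - 2(q_C + q_L) = 0.
Adding the 3 first-order conditions: 580 − 8Q = 0, so Q = 145/2.
Back-substituting: q_C = (187 − 145)/2 = 21, q_L = (176 − 145)/2 = 31/2, q_A = (217 − 145)/2 = 36.
Total output Q = 145/2, so price P = 295 - 2·(145/2) = 150.

150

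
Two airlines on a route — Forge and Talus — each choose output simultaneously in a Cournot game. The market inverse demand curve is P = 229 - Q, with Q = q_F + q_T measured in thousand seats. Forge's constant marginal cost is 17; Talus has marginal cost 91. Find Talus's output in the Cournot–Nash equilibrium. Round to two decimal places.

Forge's profit: π_F = (229 - Q)q_F - (17q_F). Setting ∂π_F/∂q_F = 0: 212 - 2q_F - (q_T) = 0.
Talus's profit: π_T = (229 - Q)q_T - (91q_T). Setting ∂π_T/∂q_T = 0: 138 - 2q_T - (q_F) = 0.
Best responses: q_F = (212 - q_T)/2, q_T = (138 - q_F)/2.
Solving the pair: q_F = 286/3, q_T = 64/3.

21.33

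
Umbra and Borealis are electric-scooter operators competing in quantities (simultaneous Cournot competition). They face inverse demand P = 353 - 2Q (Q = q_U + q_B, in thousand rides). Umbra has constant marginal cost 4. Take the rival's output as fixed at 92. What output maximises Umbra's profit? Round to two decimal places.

With the rival's output fixed at 92, Umbra's profit is π_U = (353 - 2·92 - 2q_U)q_U - (4q_U) = (169 - 2q_U)q_U - (4q_U).
∂π_U/∂q_U = 165 - 4q_U = 0, so q_U = 165/4.

41.25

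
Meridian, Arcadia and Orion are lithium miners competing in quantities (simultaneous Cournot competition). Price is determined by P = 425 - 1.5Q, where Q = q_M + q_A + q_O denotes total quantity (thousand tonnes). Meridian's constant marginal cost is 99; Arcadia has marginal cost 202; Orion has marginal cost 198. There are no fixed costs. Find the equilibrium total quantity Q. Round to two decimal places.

Meridian's profit: π_M = (425 - 1.5Q)q_M - (99q_M). Setting ∂π_M/∂q_M = 0: 326 - 3q_M - (3/2)(q_A + q_O) = 0.
Arcadia's profit: π_A = (425 - 1.5Q)q_A - (202q_A). Setting ∂π_A/∂q_A = 0: 223 - 3q_A - (3/2)(q_M + q_O) = 0.
Orion's first-order condition: 227 - 3q_O - (3/2)(q_M + q_A) = 0.
Summing all 3 equations gives 776 − 6Q = 0, hence Q = 388/3.
Back-substituting: q_M = (326 − 194)/(3/2) = 88, q_A = (223 − 194)/(3/2) = 58/3, q_O = (227 − 194)/(3/2) = 22.
Total output Q = 88 + 58/3 + 22 = 388/3.

129.33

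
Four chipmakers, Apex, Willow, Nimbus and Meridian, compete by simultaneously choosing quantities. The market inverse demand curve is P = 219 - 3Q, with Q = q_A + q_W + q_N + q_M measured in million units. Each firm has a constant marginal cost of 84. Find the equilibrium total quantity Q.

36

Each firm earns π_i = (219 - 3Q)q_i - 84q_i.
Setting ∂π_i/∂q_i = 0 with rivals' quantities fixed: 135 - 6q_i - 3·Σ_{j≠i} q_j = 0.
With identical firms every q_j equals q_i, so Σ_{j≠i} q_j = 3q_i and 135 = 15q_i, giving q_i = 9.
Total output Q = 9 + 9 + 9 + 9 = 36.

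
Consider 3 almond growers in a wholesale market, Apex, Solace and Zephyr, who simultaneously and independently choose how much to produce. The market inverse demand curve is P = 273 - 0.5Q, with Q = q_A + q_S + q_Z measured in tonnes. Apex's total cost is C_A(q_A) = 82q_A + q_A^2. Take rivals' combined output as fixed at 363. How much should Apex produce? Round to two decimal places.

With rivals' combined output fixed at 363, Apex's profit is π_A = (273 - (1/2)·363 - (1/2)q_A)q_A - (82q_A + q_A²) = (183/2 - (1/2)q_A)q_A - (82q_A + q_A²).
∂π_A/∂q_A = 19/2 - 3q_A = 0, so q_A = 19/6.

3.17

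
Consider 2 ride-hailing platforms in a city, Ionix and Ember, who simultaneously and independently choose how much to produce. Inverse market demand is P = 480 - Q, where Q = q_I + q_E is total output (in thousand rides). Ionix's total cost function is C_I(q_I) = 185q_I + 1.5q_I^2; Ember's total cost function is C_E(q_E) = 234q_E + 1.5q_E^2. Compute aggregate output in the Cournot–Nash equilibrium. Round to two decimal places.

90.17

Ionix's profit: π_I = (480 - Q)q_I - (185q_I + (3/2)q_I²). Setting ∂π_I/∂q_I = 0: 295 - 5q_I - (q_E) = 0.
Ember's first-order condition: 246 - 5q_E - (q_I) = 0.
So q_I = (295 - q_E)/5 and q_E = (246 - q_I)/5.
Solving the pair: q_I = 1229/24, q_E = 935/24.
Total output Q = 1229/24 + 935/24 = 541/6.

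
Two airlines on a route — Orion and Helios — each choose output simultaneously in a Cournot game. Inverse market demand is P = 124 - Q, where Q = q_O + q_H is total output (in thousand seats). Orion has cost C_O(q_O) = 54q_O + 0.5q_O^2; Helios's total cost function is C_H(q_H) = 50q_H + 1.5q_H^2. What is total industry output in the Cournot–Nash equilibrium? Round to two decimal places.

Orion's profit: π_O = (124 - Q)q_O - (54q_O + (1/2)q_O²). Setting ∂π_O/∂q_O = 0: 70 - 3q_O - (q_H) = 0.
Helios's profit: π_H = (124 - Q)q_H - (50q_H + (3/2)q_H²). Setting ∂π_H/∂q_H = 0: 74 - 5q_H - (q_O) = 0.
So q_O = (70 - q_H)/3 and q_H = (74 - q_O)/5.
Substituting one into the other gives q_O = 138/7 and q_H = 76/7.
Total output Q = 138/7 + 76/7 = 214/7.

30.57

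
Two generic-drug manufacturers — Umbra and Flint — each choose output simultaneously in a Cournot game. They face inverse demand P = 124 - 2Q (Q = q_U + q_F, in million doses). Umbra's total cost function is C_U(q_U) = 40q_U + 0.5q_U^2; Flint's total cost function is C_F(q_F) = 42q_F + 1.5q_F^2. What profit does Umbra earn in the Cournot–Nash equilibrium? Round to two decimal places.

467.68

Umbra's profit: π_U = (124 - 2Q)q_U - (40q_U + (1/2)q_U²). Setting ∂π_U/∂q_U = 0: 84 - 5q_U - 2(q_F) = 0.
Flint's first-order condition: 82 - 7q_F - 2(q_U) = 0.
Rearranging gives the reaction functions q_U = (84 - 2q_F)/5 and q_F = (82 - 2q_U)/7.
Substituting one into the other gives q_U = 424/31 and q_F = 242/31.
Price P = 124 - 2·(666/31) = 81.0323.
Umbra's profit: 81.0323·(424/31) - 40·(424/31) - (1/2)(424/31)² = 467.6795.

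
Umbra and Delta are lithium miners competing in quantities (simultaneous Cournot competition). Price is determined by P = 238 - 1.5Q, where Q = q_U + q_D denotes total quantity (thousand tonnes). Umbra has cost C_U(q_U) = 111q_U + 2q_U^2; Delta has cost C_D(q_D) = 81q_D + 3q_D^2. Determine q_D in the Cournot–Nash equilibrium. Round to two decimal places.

14.95

Umbra's profit: π_U = (238 - 1.5Q)q_U - (111q_U + 2q_U²). Setting ∂π_U/∂q_U = 0: 127 - 7q_U - (3/2)(q_D) = 0.
Delta's first-order condition: 157 - 9q_D - (3/2)(q_U) = 0.
So q_U = (127 - (3/2)q_D)/7 and q_D = (157 - (3/2)q_U)/9.
Substituting one into the other gives q_U = 1210/81 and q_D = 14.9547.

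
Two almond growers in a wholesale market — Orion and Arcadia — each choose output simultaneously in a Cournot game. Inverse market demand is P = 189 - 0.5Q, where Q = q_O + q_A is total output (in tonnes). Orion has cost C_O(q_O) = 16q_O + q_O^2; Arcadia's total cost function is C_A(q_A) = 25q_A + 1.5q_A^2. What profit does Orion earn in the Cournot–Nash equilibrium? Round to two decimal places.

Orion's profit: π_O = (189 - 0.5Q)q_O - (16q_O + q_O²). Setting ∂π_O/∂q_O = 0: 173 - 3q_O - (1/2)(q_A) = 0.
Arcadia's profit: π_A = (189 - 0.5Q)q_A - (25q_A + (3/2)q_A²). Setting ∂π_A/∂q_A = 0: 164 - 4q_A - (1/2)(q_O) = 0.
So q_O = (173 - (1/2)q_A)/3 and q_A = (164 - (1/2)q_O)/4.
Solving the pair: q_O = 51.9149, q_A = 1622/47.
Price P = 189 - (1/2)·86.4255 = 145.7872.
Orion's profit: 145.7872·51.9149 - 16·51.9149 - 51.9149² = 4042.7343.

4042.73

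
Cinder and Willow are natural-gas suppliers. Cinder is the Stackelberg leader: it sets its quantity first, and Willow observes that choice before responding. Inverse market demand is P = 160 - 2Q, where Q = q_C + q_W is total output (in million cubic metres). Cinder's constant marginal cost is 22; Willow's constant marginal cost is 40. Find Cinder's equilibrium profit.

The follower Willow best-responds to any q_C: π_W = (160 - 2Q)q_W - 40q_W.
Setting the follower's marginal profit to zero, 120 - 2q_C - 4q_W = 0, i.e. q_W = (120 - 2q_C)/4.
Cinder substitutes q_W(q_C) into its own profit: π_C = q_C(160 - 2q_C - (120 - 2q_C)/2) - 22q_C = (100 - q_C)q_C - 22q_C.
The leader's first-order condition 78 - 2q_C = 0 yields q_C = 39.
Then q_W = (120 - 2·39)/4 = 21/2.
Price P = 160 - 2·(99/2) = 61.
Cinder's profit: (61 - 22)·39 = 1521.

1521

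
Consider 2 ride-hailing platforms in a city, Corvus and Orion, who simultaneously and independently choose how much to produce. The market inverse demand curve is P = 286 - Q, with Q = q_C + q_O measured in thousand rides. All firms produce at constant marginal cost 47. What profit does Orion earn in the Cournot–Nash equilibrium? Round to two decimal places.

Each firm earns π_i = (286 - Q)q_i - 47q_i.
Setting ∂π_i/∂q_i = 0 with rivals' quantities fixed: 239 - 2q_i - q_j = 0.
With identical firms every q_j equals q_i, so q_j = q_i and 239 = 3q_i, giving q_i = 239/3.
Price P = 286 - 478/3 = 380/3.
Orion's profit: (380/3 - 47)·(239/3) = 6346.7778.

6346.78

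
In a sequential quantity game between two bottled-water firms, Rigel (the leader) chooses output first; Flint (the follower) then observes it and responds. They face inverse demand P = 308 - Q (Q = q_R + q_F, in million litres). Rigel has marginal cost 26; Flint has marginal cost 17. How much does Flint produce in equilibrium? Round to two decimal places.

Solve by backward induction. Given q_R, the follower Flint maximises π_F = (308 - q_R - q_F)q_F - 17q_F.
∂π_F/∂q_F = 291 - q_R - 2q_F = 0 gives the reaction function q_F = (291 - q_R)/2.
Rigel substitutes q_F(q_R) into its own profit: π_R = q_R(308 - q_R - (291 - q_R)/2) - 26q_R = (325/2 - (1/2)q_R)q_R - 26q_R.
Leader FOC: 273/2 - q_R = 0, so q_R = 273/2.
Then q_F = (291 - 273/2)/2 = 309/4.

77.25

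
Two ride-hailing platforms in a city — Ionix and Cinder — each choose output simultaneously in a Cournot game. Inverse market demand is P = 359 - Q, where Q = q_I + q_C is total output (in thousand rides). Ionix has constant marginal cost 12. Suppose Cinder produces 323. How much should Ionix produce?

12

With the rival's output fixed at 323, Ionix's profit is π_I = (359 - 323 - q_I)q_I - (12q_I) = (36 - q_I)q_I - (12q_I).
∂π_I/∂q_I = 24 - 2q_I = 0, so q_I = 12.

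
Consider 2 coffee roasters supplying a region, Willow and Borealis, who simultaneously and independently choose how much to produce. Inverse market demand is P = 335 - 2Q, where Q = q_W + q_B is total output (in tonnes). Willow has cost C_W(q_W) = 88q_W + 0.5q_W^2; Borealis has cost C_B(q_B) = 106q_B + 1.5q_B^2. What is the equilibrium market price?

211

Willow's profit: π_W = (335 - 2Q)q_W - (88q_W + (1/2)q_W²). Setting ∂π_W/∂q_W = 0: 247 - 5q_W - 2(q_B) = 0.
Borealis's profit: π_B = (335 - 2Q)q_B - (106q_B + (3/2)q_B²). Setting ∂π_B/∂q_B = 0: 229 - 7q_B - 2(q_W) = 0.
So q_W = (247 - 2q_B)/5 and q_B = (229 - 2q_W)/7.
Solving the pair: q_W = 41, q_B = 21.
Total output Q = 62, so price P = 335 - 2·62 = 211.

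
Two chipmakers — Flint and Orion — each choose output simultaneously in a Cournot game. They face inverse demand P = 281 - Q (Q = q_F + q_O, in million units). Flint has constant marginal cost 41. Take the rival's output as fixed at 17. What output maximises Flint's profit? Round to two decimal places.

With the rival's output fixed at 17, Flint's profit is π_F = (281 - 17 - q_F)q_F - (41q_F) = (264 - q_F)q_F - (41q_F).
∂π_F/∂q_F = 223 - 2q_F = 0, so q_F = 223/2.

111.50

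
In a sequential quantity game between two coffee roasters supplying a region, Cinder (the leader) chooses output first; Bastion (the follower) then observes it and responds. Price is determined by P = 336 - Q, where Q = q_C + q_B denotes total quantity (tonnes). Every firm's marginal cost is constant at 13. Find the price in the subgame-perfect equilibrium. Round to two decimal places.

Solve by backward induction. Given q_C, the follower Bastion maximises π_B = (336 - q_C - q_B)q_B - 13q_B.
Setting the follower's marginal profit to zero, 323 - q_C - 2q_B = 0, i.e. q_B = (323 - q_C)/2.
Cinder substitutes q_B(q_C) into its own profit: π_C = q_C(336 - q_C - (323 - q_C)/2) - 13q_C = (349/2 - (1/2)q_C)q_C - 13q_C.
Maximising: ∂π_C/∂q_C = 323/2 - q_C = 0, giving q_C = 323/2.
Then q_B = (323 - 323/2)/2 = 323/4.
Total output Q = 969/4, so price P = 336 - 969/4 = 375/4.

93.75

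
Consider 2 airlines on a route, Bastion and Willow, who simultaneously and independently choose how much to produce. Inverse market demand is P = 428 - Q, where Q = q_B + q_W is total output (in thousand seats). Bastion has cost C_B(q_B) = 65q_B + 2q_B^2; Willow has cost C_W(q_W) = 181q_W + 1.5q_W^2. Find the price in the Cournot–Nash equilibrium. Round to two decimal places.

335.34

Bastion's profit: π_B = (428 - Q)q_B - (65q_B + 2q_B²). Setting ∂π_B/∂q_B = 0: 363 - 6q_B - (q_W) = 0.
Willow's first-order condition: 247 - 5q_W - (q_B) = 0.
Best responses: q_B = (363 - q_W)/6, q_W = (247 - q_B)/5.
Substituting one into the other gives q_B = 1568/29 and q_W = 1119/29.
Total output Q = 92.6552, so price P = 428 - 92.6552 = 335.3448.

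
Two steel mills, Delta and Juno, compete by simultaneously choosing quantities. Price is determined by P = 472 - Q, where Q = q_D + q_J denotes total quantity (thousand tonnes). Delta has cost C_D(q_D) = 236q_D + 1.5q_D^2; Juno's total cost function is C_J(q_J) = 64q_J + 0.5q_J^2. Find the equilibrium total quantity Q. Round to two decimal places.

Delta's profit: π_D = (472 - Q)q_D - (236q_D + (3/2)q_D²). Setting ∂π_D/∂q_D = 0: 236 - 5q_D - (q_J) = 0.
Juno's profit: π_J = (472 - Q)q_J - (64q_J + (1/2)q_J²). Setting ∂π_J/∂q_J = 0: 408 - 3q_J - (q_D) = 0.
So q_D = (236 - q_J)/5 and q_J = (408 - q_D)/3.
Substituting one into the other gives q_D = 150/7 and q_J = 902/7.
Total output Q = 150/7 + 902/7 = 1052/7.

150.29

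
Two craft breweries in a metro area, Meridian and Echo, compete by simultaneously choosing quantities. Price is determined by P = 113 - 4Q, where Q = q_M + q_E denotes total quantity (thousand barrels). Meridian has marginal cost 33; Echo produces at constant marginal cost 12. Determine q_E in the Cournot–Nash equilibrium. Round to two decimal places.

10.17

Meridian's profit: π_M = (113 - 4Q)q_M - (33q_M). Setting ∂π_M/∂q_M = 0: 80 - 8q_M - 4(q_E) = 0.
Echo's profit: π_E = (113 - 4Q)q_E - (12q_E). Setting ∂π_E/∂q_E = 0: 101 - 8q_E - 4(q_M) = 0.
So q_M = (80 - 4q_E)/8 and q_E = (101 - 4q_M)/8.
Solving the pair: q_M = 59/12, q_E = 61/6.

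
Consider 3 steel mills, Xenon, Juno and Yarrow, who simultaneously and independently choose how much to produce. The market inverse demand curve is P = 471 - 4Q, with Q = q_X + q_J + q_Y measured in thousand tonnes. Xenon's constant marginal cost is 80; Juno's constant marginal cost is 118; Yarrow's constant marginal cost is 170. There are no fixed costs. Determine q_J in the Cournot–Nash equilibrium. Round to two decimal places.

Xenon's profit: π_X = (471 - 4Q)q_X - (80q_X). Setting ∂π_X/∂q_X = 0: 391 - 8q_X - 4(q_J + q_Y) = 0.
Juno's profit: π_J = (471 - 4Q)q_J - (118q_J). Setting ∂π_J/∂q_J = 0: 353 - 8q_J - 4(q_X + q_Y) = 0.
Yarrow's first-order condition: 301 - 8q_Y - 4(q_X + q_J) = 0.
Adding the 3 first-order conditions: 1045 − 16Q = 0, so Q = 1045/16.
Back-substituting: q_X = (391 − 1045/4)/4 = 519/16, q_J = (353 − 1045/4)/4 = 367/16, q_Y = (301 − 1045/4)/4 = 159/16.

22.94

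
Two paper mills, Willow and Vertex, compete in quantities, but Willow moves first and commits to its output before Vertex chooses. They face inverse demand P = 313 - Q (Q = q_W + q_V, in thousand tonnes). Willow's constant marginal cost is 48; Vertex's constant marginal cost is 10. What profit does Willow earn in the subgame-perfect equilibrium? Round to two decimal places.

6441.13

The follower Vertex best-responds to any q_W: π_V = (313 - Q)q_V - 10q_V.
∂π_V/∂q_V = 303 - q_W - 2q_V = 0 gives the reaction function q_V = (303 - q_W)/2.
The leader anticipates this reaction. Substituting into P = 313 - Q gives P = 323/2 - (1/2)q_W, so π_W = (323/2 - (1/2)q_W)q_W - 48q_W.
Leader FOC: 227/2 - q_W = 0, so q_W = 227/2.
Then q_V = (303 - 227/2)/2 = 379/4.
Price P = 313 - 833/4 = 419/4.
Willow's profit: (419/4 - 48)·(227/2) = 6441.1250.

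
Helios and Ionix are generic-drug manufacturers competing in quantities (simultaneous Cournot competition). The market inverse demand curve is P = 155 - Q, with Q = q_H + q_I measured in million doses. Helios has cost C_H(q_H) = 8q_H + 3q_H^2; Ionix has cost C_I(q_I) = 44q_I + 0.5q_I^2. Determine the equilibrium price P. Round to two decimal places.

Helios's profit: π_H = (155 - Q)q_H - (8q_H + 3q_H²). Setting ∂π_H/∂q_H = 0: 147 - 8q_H - (q_I) = 0.
Ionix's first-order condition: 111 - 3q_I - (q_H) = 0.
Rearranging gives the reaction functions q_H = (147 - q_I)/8 and q_I = (111 - q_H)/3.
Substituting one into the other gives q_H = 330/23 and q_I = 741/23.
Total output Q = 1071/23, so price P = 155 - 1071/23 = 108.4348.

108.43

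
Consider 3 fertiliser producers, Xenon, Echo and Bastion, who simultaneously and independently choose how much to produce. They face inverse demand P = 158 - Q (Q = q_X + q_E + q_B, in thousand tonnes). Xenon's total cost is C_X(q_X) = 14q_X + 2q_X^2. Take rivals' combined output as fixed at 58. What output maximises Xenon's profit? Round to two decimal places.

14.33

With rivals' combined output fixed at 58, Xenon's profit is π_X = (158 - 58 - q_X)q_X - (14q_X + 2q_X²) = (100 - q_X)q_X - (14q_X + 2q_X²).
∂π_X/∂q_X = 86 - 6q_X = 0, so q_X = 43/3.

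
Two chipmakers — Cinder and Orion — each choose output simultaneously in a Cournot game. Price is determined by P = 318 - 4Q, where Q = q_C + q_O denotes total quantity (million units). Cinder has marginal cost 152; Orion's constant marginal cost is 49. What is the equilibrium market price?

Cinder's profit: π_C = (318 - 4Q)q_C - (152q_C). Setting ∂π_C/∂q_C = 0: 166 - 8q_C - 4(q_O) = 0.
Orion's first-order condition: 269 - 8q_O - 4(q_C) = 0.
So q_C = (166 - 4q_O)/8 and q_O = (269 - 4q_C)/8.
Solving the pair: q_C = 21/4, q_O = 31.
Total output Q = 145/4, so price P = 318 - 4·(145/4) = 173.

173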